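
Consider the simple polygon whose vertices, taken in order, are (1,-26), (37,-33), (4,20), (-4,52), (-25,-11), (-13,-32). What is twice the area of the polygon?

The shoelace formula gives twice the area as |[1·(-33) − 37·(-26)] + [37·20 − 4·(-33)] + [4·52 − (-4)·20] + [(-4)·(-11) − (-25)·52] + [(-25)·(-32) − (-13)·(-11)] + [(-13)·(-26) − 1·(-32)]| = 4460, so the area is 2230.

4460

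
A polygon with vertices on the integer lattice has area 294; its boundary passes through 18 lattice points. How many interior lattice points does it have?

286

From Pick's theorem, I = A − B/2 + 1 = 294 − 18/2 + 1 = 286.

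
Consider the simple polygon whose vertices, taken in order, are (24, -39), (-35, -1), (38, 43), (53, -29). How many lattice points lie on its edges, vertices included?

6

Along each edge there are gcd(|Δx|,|Δy|)+1 lattice points, so counting each shared vertex once the boundary has gcd(59,38) + gcd(73,44) + gcd(15,72) + gcd(29,10) = 1+1+3+1 = 6.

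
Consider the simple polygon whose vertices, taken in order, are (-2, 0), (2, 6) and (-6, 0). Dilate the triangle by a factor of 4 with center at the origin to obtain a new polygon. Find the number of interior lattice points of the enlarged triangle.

177

The shoelace formula gives twice the area as |((-2)·6 − 2·0) + (2·0 − (-6)·6) + ((-6)·0 − (-2)·0)| = 24, so the area is 12.
The number of boundary lattice points is Σ gcd(|Δx|,|Δy|) = gcd(4,6) + gcd(8,6) + gcd(4,0) = 2+2+4 = 8.
Scaling by 4 multiplies the area by 4² = 16 (so the new area is 192) and multiplies the boundary lattice-point count by 4, giving 32.
By Pick's theorem, the interior count of the dilated polygon is 192 − 32/2 + 1 = 177.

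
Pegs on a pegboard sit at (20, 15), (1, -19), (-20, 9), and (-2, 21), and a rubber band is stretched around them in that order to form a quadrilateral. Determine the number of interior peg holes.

The shoelace formula gives twice the area as |[20·(-19) − 1·15] + [1·9 − (-20)·(-19)] + [(-20)·21 − (-2)·9] + [(-2)·15 − 20·21]| = 1618, so the area is 809.
Along each edge there are gcd(|Δx|,|Δy|)+1 lattice points, so counting each shared vertex once the boundary has gcd(19,34) + gcd(21,28) + gcd(18,12) + gcd(22,6) = 1+7+6+2 = 16.
Pick's theorem gives I = A − B/2 + 1 = 809 − 16/2 + 1 = 802.

802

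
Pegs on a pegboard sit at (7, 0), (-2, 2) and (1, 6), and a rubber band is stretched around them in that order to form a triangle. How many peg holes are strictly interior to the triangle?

The shoelace formula gives twice the area as |(7·2 − (-2)·0) + ((-2)·6 − 1·2) + (1·0 − 7·6)| = 42, so the area is 21.
Along each edge there are gcd(|Δx|,|Δy|)+1 lattice points, so counting each shared vertex once the boundary has gcd(9,2) + gcd(3,4) + gcd(6,6) = 1+1+6 = 8.
By Pick's theorem A = I + B/2 − 1, so I = 21 − 8/2 + 1 = 18.

18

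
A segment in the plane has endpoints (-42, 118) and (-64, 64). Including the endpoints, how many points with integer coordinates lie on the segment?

The number of lattice points on a segment between lattice points is gcd(|Δx|,|Δy|) + 1 = gcd(22,54) + 1 = 2 + 1 = 3.

3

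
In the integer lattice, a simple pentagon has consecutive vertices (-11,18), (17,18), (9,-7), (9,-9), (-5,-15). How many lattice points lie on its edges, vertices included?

Summing gcd(|Δx|,|Δy|) over the edges gives the boundary count: gcd(28,0) + gcd(8,25) + gcd(0,2) + gcd(14,6) + gcd(6,33) = 28+1+2+2+3 = 36.

36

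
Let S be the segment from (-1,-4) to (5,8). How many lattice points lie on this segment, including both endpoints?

The number of lattice points on a segment between lattice points is gcd(|Δx|,|Δy|) + 1 = gcd(6,12) + 1 = 6 + 1 = 7.

7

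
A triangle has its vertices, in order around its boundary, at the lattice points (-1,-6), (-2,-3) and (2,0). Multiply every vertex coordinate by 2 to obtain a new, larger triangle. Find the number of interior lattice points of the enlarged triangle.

26

The shoelace formula gives twice the area as |((-1)·(-3) − (-2)·(-6)) + ((-2)·0 − 2·(-3)) + (2·(-6) − (-1)·0)| = 15, so the area is 15/2.
The number of boundary lattice points is Σ gcd(|Δx|,|Δy|) = gcd(1,3) + gcd(4,3) + gcd(3,6) = 1+1+3 = 5.
Scaling by 2 multiplies the area by 2² = 4 (so the new area is 30) and multiplies the boundary lattice-point count by 2, giving 10.
By Pick's theorem, the interior count of the dilated polygon is 30 − 10/2 + 1 = 26.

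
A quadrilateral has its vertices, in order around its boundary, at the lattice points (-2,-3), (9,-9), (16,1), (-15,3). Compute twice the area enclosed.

By the shoelace formula, twice the signed area is |[(-2)·(-9) − 9·(-3)] + [9·1 − 16·(-9)] + [16·3 − (-15)·1] + [(-15)·(-3) − (-2)·3]| = 312, so the area is 156.

312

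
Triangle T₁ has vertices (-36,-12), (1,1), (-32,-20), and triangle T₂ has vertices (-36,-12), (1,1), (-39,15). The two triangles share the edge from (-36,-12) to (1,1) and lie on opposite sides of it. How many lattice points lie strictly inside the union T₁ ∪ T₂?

688

The union is the simple quadrilateral with vertices (-36,-12), (-32,-20), (1,1), (-39,15) in order.
The shoelace formula gives twice the area as |((-36)·(-20) − (-32)·(-12)) + ((-32)·1 − 1·(-20)) + (1·15 − (-39)·1) + ((-39)·(-12) − (-36)·15)| = 1386, so the area is 693.
The number of boundary lattice points is Σ gcd(|Δx|,|Δy|) = gcd(4,8) + gcd(33,21) + gcd(40,14) + gcd(3,27) = 4+3+2+3 = 12.
By Pick's theorem I = A − B/2 + 1 = 693 − 12/2 + 1 = 688.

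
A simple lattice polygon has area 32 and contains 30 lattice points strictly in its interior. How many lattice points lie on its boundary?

Pick's theorem gives A = I + B/2 − 1, so B = 2(A − I + 1) = 2(32 − 30 + 1) = 6.

6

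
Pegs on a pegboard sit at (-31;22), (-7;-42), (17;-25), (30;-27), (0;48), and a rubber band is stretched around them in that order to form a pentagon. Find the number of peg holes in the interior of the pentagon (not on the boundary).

The shoelace formula gives twice the area as |[(-31)·(-42) − (-7)·22] + [(-7)·(-25) − 17·(-42)] + [17·(-27) − 30·(-25)] + [30·48 − 0·(-27)] + [0·22 − (-31)·48]| = 5564, so the area is 2782.
The number of boundary lattice points is Σ gcd(|Δx|,|Δy|) = gcd(24,64) + gcd(24,17) + gcd(13,2) + gcd(30,75) + gcd(31,26) = 8+1+1+15+1 = 26.
By Pick's theorem A = I + B/2 − 1, so I = 2782 − 26/2 + 1 = 2770.

2770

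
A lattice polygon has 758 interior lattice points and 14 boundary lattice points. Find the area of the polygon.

By Pick's theorem, A = I + B/2 − 1 = 758 + 14/2 − 1 = 764.

764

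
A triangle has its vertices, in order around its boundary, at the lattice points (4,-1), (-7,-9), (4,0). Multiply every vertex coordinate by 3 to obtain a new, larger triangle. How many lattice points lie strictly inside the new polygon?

Using the shoelace formula, 2A = |(4·(-9) − (-7)·(-1)) + ((-7)·0 − 4·(-9)) + (4·(-1) − 4·0)| = 11, so the area is 5.5.
Along each edge there are gcd(|Δx|,|Δy|)+1 lattice points, so counting each shared vertex once the boundary has gcd(11,8) + gcd(11,9) + gcd(0,1) = 1+1+1 = 3.
Scaling by 3 multiplies the area by 3² = 9 (so the new area is 49.5) and multiplies the boundary lattice-point count by 3, giving 9.
By Pick's theorem, the interior count of the dilated polygon is 49.5 − 9/2 + 1 = 46.

46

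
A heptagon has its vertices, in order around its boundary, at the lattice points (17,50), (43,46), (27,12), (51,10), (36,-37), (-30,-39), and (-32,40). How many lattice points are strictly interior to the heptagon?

5958

By the shoelace formula, twice the signed area is |(17·46 − 43·50) + (43·12 − 27·46) + (27·10 − 51·12) + (51·(-37) − 36·10) + (36·(-39) − (-30)·(-37)) + ((-30)·40 − (-32)·(-39)) + ((-32)·50 − 17·40)| = 11925, so the area is 5962.5.
Along each edge there are gcd(|Δx|,|Δy|)+1 lattice points, so counting each shared vertex once the boundary has gcd(26,4) + gcd(16,34) + gcd(24,2) + gcd(15,47) + gcd(66,2) + gcd(2,79) + gcd(49,10) = 2+2+2+1+2+1+1 = 11.
Pick's theorem gives I = A − B/2 + 1 = 5962.5 − 11/2 + 1 = 5958.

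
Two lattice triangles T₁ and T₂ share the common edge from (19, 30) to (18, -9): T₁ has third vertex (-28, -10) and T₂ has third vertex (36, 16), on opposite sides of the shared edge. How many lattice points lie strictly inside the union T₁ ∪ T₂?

1234

The union is the simple quadrilateral with vertices (19, 30), (-28, -10), (18, -9), (36, 16) in order.
By the shoelace formula, twice the signed area is |[19·(-10) − (-28)·30] + [(-28)·(-9) − 18·(-10)] + [18·16 − 36·(-9)] + [36·30 − 19·16]| = 2470, so the area is 1235.
The number of boundary lattice points is Σ gcd(|Δx|,|Δy|) = gcd(47,40) + gcd(46,1) + gcd(18,25) + gcd(17,14) = 1+1+1+1 = 4.
By Pick's theorem I = A − B/2 + 1 = 1235 − 4/2 + 1 = 1234.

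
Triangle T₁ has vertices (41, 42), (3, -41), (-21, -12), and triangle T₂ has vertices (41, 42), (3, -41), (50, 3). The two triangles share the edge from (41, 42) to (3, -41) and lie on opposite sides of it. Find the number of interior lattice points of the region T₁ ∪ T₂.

The union is the simple quadrilateral with vertices (41, 42), (-21, -12), (3, -41), (50, 3) in order.
Using the shoelace formula, 2A = |[41·(-12) − (-21)·42] + [(-21)·(-41) − 3·(-12)] + [3·3 − 50·(-41)] + [50·42 − 41·3]| = 5323, so the area is 2661.5.
Along each edge there are gcd(|Δx|,|Δy|)+1 lattice points, so counting each shared vertex once the boundary has gcd(62,54) + gcd(24,29) + gcd(47,44) + gcd(9,39) = 2+1+1+3 = 7.
By Pick's theorem I = A − B/2 + 1 = 2661.5 − 7/2 + 1 = 2659.

2659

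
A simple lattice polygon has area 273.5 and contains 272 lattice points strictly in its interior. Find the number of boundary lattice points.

5

Pick's theorem gives A = I + B/2 − 1, so B = 2(A − I + 1) = 2(273.5 − 272 + 1) = 5.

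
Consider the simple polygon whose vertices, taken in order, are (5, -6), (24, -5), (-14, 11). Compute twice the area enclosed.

342

By the shoelace formula, twice the signed area is |(5·(-5) − 24·(-6)) + (24·11 − (-14)·(-5)) + ((-14)·(-6) − 5·11)| = 342, so the area is 171.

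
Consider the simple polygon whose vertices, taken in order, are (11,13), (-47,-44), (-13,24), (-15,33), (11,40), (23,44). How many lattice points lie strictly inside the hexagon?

The shoelace formula gives twice the area as |[11·(-44) − (-47)·13] + [(-47)·24 − (-13)·(-44)] + [(-13)·33 − (-15)·24] + [(-15)·40 − 11·33] + [11·44 − 23·40] + [23·13 − 11·44]| = 3226, so the area is 1613.
The number of boundary lattice points is Σ gcd(|Δx|,|Δy|) = gcd(58,57) + gcd(34,68) + gcd(2,9) + gcd(26,7) + gcd(12,4) + gcd(12,31) = 1+34+1+1+4+1 = 42.
By Pick's theorem A = I + B/2 − 1, so I = 1613 − 42/2 + 1 = 1593.

1593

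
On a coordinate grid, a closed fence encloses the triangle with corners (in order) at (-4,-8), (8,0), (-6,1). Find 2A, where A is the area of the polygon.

By the shoelace formula, twice the signed area is |((-4)·0 − 8·(-8)) + (8·1 − (-6)·0) + ((-6)·(-8) − (-4)·1)| = 124, so the area is 62.

124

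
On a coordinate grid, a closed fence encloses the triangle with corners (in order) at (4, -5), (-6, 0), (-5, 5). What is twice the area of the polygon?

55

Using the shoelace formula, 2A = |(4·0 − (-6)·(-5)) + ((-6)·5 − (-5)·0) + ((-5)·(-5) − 4·5)| = 55, so the area is 55/2.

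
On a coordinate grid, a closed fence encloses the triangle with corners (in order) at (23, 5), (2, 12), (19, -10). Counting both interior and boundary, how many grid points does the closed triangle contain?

177

By the shoelace formula, twice the signed area is |[23·12 − 2·5] + [2·(-10) − 19·12] + [19·5 − 23·(-10)]| = 343, so the area is 171.5.
Summing gcd(|Δx|,|Δy|) over the edges gives the boundary count: gcd(21,7) + gcd(17,22) + gcd(4,15) = 7+1+1 = 9.
Pick's theorem gives I = A − B/2 + 1 = 171.5 − 9/2 + 1 = 168, so the closed region contains I + B = 168 + 9 = 177 lattice points.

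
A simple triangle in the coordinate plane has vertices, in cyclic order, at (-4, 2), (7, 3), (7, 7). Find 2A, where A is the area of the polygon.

By the shoelace formula, twice the signed area is |((-4)·3 − 7·2) + (7·7 − 7·3) + (7·2 − (-4)·7)| = 44, so the area is 22.

44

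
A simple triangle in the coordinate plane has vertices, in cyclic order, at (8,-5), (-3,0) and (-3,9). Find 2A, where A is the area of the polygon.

99

By the shoelace formula, twice the signed area is |[8·0 − (-3)·(-5)] + [(-3)·9 − (-3)·0] + [(-3)·(-5) − 8·9]| = 99, so the area is 99/2.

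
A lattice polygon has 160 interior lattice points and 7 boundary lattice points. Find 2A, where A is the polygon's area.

325

By Pick's theorem, A = I + B/2 − 1 = 160 + 7/2 − 1 = 325/2.
Hence 2A = 325.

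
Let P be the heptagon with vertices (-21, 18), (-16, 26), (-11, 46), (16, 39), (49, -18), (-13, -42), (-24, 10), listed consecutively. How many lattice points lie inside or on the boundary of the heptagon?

3870

Using the shoelace formula, 2A = |((-21)·26 − (-16)·18) + ((-16)·46 − (-11)·26) + ((-11)·39 − 16·46) + (16·(-18) − 49·39) + (49·(-42) − (-13)·(-18)) + ((-13)·10 − (-24)·(-42)) + ((-24)·18 − (-21)·10)| = 7724, so the area is 3862.
Along each edge there are gcd(|Δx|,|Δy|)+1 lattice points, so counting each shared vertex once the boundary has gcd(5,8) + gcd(5,20) + gcd(27,7) + gcd(33,57) + gcd(62,24) + gcd(11,52) + gcd(3,8) = 1+5+1+3+2+1+1 = 14.
Pick's theorem gives I = A − B/2 + 1 = 3862 − 14/2 + 1 = 3856, so the closed region contains I + B = 3856 + 14 = 3870 lattice points.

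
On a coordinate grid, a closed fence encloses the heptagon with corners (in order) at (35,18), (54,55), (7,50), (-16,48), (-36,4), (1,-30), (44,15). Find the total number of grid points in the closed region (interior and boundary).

4380

Using the shoelace formula, 2A = |[35·55 − 54·18] + [54·50 − 7·55] + [7·48 − (-16)·50] + [(-16)·4 − (-36)·48] + [(-36)·(-30) − 1·4] + [1·15 − 44·(-30)] + [44·18 − 35·15]| = 8746, so the area is 4373.
The number of boundary lattice points is Σ gcd(|Δx|,|Δy|) = gcd(19,37) + gcd(47,5) + gcd(23,2) + gcd(20,44) + gcd(37,34) + gcd(43,45) + gcd(9,3) = 1+1+1+4+1+1+3 = 12.
Pick's theorem gives I = A − B/2 + 1 = 4373 − 12/2 + 1 = 4368, so the closed region contains I + B = 4368 + 12 = 4380 lattice points.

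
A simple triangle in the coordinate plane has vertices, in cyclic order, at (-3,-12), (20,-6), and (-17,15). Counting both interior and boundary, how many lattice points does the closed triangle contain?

355

By the shoelace formula, twice the signed area is |((-3)·(-6) − 20·(-12)) + (20·15 − (-17)·(-6)) + ((-17)·(-12) − (-3)·15)| = 705, so the area is 705/2.
The number of boundary lattice points is Σ gcd(|Δx|,|Δy|) = gcd(23,6) + gcd(37,21) + gcd(14,27) = 1+1+1 = 3.
Pick's theorem gives I = A − B/2 + 1 = 705/2 − 3/2 + 1 = 352, so the closed region contains I + B = 352 + 3 = 355 lattice points.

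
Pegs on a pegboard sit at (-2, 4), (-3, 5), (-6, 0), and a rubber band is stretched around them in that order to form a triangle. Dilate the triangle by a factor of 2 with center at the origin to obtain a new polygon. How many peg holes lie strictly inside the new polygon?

11

By the shoelace formula, twice the signed area is |((-2)·5 − (-3)·4) + ((-3)·0 − (-6)·5) + ((-6)·4 − (-2)·0)| = 8, so the area is 4.
Summing gcd(|Δx|,|Δy|) over the edges gives the boundary count: gcd(1,1) + gcd(3,5) + gcd(4,4) = 1+1+4 = 6.
Scaling by 2 multiplies the area by 2² = 4 (so the new area is 16) and multiplies the boundary lattice-point count by 2, giving 12.
By Pick's theorem, the interior count of the dilated polygon is 16 − 12/2 + 1 = 11.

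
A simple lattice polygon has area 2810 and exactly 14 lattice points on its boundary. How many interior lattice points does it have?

From Pick's theorem, I = A − B/2 + 1 = 2810 − 14/2 + 1 = 2804.

2804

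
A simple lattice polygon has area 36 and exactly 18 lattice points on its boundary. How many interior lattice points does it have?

Pick's theorem A = I + B/2 − 1 rearranges to I = A − B/2 + 1 = 36 − 18/2 + 1 = 28.

28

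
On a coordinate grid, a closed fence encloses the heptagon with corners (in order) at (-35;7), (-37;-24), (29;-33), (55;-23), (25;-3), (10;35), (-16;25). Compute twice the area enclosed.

Using the shoelace formula, 2A = |[(-35)·(-24) − (-37)·7] + [(-37)·(-33) − 29·(-24)] + [29·(-23) − 55·(-33)] + [55·(-3) − 25·(-23)] + [25·35 − 10·(-3)] + [10·25 − (-16)·35] + [(-16)·7 − (-35)·25]| = 7052, so the area is 3526.

7052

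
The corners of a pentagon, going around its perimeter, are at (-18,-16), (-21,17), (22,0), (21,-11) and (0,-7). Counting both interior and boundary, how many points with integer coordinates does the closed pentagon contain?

Using the shoelace formula, 2A = |[(-18)·17 − (-21)·(-16)] + [(-21)·0 − 22·17] + [22·(-11) − 21·0] + [21·(-7) − 0·(-11)] + [0·(-16) − (-18)·(-7)]| = 1531, so the area is 1531/2.
The number of boundary lattice points is Σ gcd(|Δx|,|Δy|) = gcd(3,33) + gcd(43,17) + gcd(1,11) + gcd(21,4) + gcd(18,9) = 3+1+1+1+9 = 15.
Pick's theorem gives I = A − B/2 + 1 = 1531/2 − 15/2 + 1 = 759, so the closed region contains I + B = 759 + 15 = 774 lattice points.

774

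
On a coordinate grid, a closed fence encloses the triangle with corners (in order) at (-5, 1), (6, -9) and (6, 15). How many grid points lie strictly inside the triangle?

The shoelace formula gives twice the area as |[(-5)·(-9) − 6·1] + [6·15 − 6·(-9)] + [6·1 − (-5)·15]| = 264, so the area is 132.
Summing gcd(|Δx|,|Δy|) over the edges gives the boundary count: gcd(11,10) + gcd(0,24) + gcd(11,14) = 1+24+1 = 26.
By Pick's theorem A = I + B/2 − 1, so I = 132 − 26/2 + 1 = 120.

120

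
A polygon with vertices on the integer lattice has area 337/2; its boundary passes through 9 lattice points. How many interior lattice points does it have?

Pick's theorem A = I + B/2 − 1 rearranges to I = A − B/2 + 1 = 337/2 − 9/2 + 1 = 165.

165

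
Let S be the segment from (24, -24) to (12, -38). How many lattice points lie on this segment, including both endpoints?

The number of lattice points on a segment between lattice points is gcd(|Δx|,|Δy|) + 1 = gcd(12,14) + 1 = 2 + 1 = 3.

3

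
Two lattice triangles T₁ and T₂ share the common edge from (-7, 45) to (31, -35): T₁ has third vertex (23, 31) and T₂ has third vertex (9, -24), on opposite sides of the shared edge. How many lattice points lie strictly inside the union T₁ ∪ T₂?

The union is the simple quadrilateral with vertices (-7, 45), (23, 31), (31, -35), (9, -24) in order.
Using the shoelace formula, 2A = |((-7)·31 − 23·45) + (23·(-35) − 31·31) + (31·(-24) − 9·(-35)) + (9·45 − (-7)·(-24))| = 3210, so the area is 1605.
Summing gcd(|Δx|,|Δy|) over the edges gives the boundary count: gcd(30,14) + gcd(8,66) + gcd(22,11) + gcd(16,69) = 2+2+11+1 = 16.
By Pick's theorem I = A − B/2 + 1 = 1605 − 16/2 + 1 = 1598.

1598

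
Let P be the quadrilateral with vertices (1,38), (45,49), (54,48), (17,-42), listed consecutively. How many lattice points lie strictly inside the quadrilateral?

2258

By the shoelace formula, twice the signed area is |[1·49 − 45·38] + [45·48 − 54·49] + [54·(-42) − 17·48] + [17·38 − 1·(-42)]| = 4543, so the area is 4543/2.
Along each edge there are gcd(|Δx|,|Δy|)+1 lattice points, so counting each shared vertex once the boundary has gcd(44,11) + gcd(9,1) + gcd(37,90) + gcd(16,80) = 11+1+1+16 = 29.
Pick's theorem gives I = A − B/2 + 1 = 4543/2 − 29/2 + 1 = 2258.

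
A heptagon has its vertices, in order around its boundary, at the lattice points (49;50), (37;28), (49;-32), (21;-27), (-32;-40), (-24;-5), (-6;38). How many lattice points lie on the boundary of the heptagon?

19

Summing gcd(|Δx|,|Δy|) over the edges gives the boundary count: gcd(12,22) + gcd(12,60) + gcd(28,5) + gcd(53,13) + gcd(8,35) + gcd(18,43) + gcd(55,12) = 2+12+1+1+1+1+1 = 19.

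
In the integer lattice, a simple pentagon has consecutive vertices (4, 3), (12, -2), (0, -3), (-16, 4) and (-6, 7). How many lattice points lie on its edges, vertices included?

Along each edge there are gcd(|Δx|,|Δy|)+1 lattice points, so counting each shared vertex once the boundary has gcd(8,5) + gcd(12,1) + gcd(16,7) + gcd(10,3) + gcd(10,4) = 1+1+1+1+2 = 6.

6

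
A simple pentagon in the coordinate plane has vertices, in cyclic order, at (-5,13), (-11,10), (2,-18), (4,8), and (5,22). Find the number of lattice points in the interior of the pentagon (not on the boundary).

The shoelace formula gives twice the area as |[(-5)·10 − (-11)·13] + [(-11)·(-18) − 2·10] + [2·8 − 4·(-18)] + [4·22 − 5·8] + [5·13 − (-5)·22]| = 582, so the area is 291.
The number of boundary lattice points is Σ gcd(|Δx|,|Δy|) = gcd(6,3) + gcd(13,28) + gcd(2,26) + gcd(1,14) + gcd(10,9) = 3+1+2+1+1 = 8.
Pick's theorem gives I = A − B/2 + 1 = 291 − 8/2 + 1 = 288.

288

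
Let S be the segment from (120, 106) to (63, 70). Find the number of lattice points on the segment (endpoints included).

The number of lattice points on a segment between lattice points is gcd(|Δx|,|Δy|) + 1 = gcd(57,36) + 1 = 3 + 1 = 4.

4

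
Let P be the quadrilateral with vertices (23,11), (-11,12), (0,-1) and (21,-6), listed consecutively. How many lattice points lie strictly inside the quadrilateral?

398

By the shoelace formula, twice the signed area is |[23·12 − (-11)·11] + [(-11)·(-1) − 0·12] + [0·(-6) − 21·(-1)] + [21·11 − 23·(-6)]| = 798, so the area is 399.
Summing gcd(|Δx|,|Δy|) over the edges gives the boundary count: gcd(34,1) + gcd(11,13) + gcd(21,5) + gcd(2,17) = 1+1+1+1 = 4.
By Pick's theorem A = I + B/2 − 1, so I = 399 − 4/2 + 1 = 398.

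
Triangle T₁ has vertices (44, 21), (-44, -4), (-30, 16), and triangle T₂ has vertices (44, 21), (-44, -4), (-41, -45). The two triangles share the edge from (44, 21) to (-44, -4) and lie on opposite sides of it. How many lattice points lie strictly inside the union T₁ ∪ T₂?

The union is the simple quadrilateral with vertices (44, 21), (-30, 16), (-44, -4), (-41, -45) in order.
By the shoelace formula, twice the signed area is |[44·16 − (-30)·21] + [(-30)·(-4) − (-44)·16] + [(-44)·(-45) − (-41)·(-4)] + [(-41)·21 − 44·(-45)]| = 5093, so the area is 5093/2.
Summing gcd(|Δx|,|Δy|) over the edges gives the boundary count: gcd(74,5) + gcd(14,20) + gcd(3,41) + gcd(85,66) = 1+2+1+1 = 5.
By Pick's theorem I = A − B/2 + 1 = 5093/2 − 5/2 + 1 = 2545.

2545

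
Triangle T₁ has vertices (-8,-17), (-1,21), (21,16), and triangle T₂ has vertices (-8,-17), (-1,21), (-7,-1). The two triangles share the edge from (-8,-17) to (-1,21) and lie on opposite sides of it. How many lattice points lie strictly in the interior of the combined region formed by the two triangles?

The union is the simple quadrilateral with vertices (-8,-17), (21,16), (-1,21), (-7,-1) in order.
Using the shoelace formula, 2A = |((-8)·16 − 21·(-17)) + (21·21 − (-1)·16) + ((-1)·(-1) − (-7)·21) + ((-7)·(-17) − (-8)·(-1))| = 945, so the area is 945/2.
Summing gcd(|Δx|,|Δy|) over the edges gives the boundary count: gcd(29,33) + gcd(22,5) + gcd(6,22) + gcd(1,16) = 1+1+2+1 = 5.
By Pick's theorem I = A − B/2 + 1 = 945/2 − 5/2 + 1 = 471.

471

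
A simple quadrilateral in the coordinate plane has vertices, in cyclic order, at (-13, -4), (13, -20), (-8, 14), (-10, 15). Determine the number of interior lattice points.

293

By the shoelace formula, twice the signed area is |((-13)·(-20) − 13·(-4)) + (13·14 − (-8)·(-20)) + ((-8)·15 − (-10)·14) + ((-10)·(-4) − (-13)·15)| = 589, so the area is 294.5.
The number of boundary lattice points is Σ gcd(|Δx|,|Δy|) = gcd(26,16) + gcd(21,34) + gcd(2,1) + gcd(3,19) = 2+1+1+1 = 5.
By Pick's theorem A = I + B/2 − 1, so I = 294.5 − 5/2 + 1 = 293.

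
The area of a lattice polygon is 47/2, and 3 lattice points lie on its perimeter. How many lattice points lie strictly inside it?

23

From Pick's theorem, I = A − B/2 + 1 = 47/2 − 3/2 + 1 = 23.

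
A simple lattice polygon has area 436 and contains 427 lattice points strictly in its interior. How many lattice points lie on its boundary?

20

Pick's theorem gives A = I + B/2 − 1, so B = 2(A − I + 1) = 2(436 − 427 + 1) = 20.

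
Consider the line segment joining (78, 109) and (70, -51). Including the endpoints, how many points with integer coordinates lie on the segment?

9

The number of lattice points on a segment between lattice points is gcd(|Δx|,|Δy|) + 1 = gcd(8,160) + 1 = 8 + 1 = 9.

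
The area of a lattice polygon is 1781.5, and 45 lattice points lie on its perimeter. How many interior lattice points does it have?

1760

From Pick's theorem, I = A − B/2 + 1 = 1781.5 − 45/2 + 1 = 1760.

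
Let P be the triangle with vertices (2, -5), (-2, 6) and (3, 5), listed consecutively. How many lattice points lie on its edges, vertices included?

3

Summing gcd(|Δx|,|Δy|) over the edges gives the boundary count: gcd(4,11) + gcd(5,1) + gcd(1,10) = 1+1+1 = 3.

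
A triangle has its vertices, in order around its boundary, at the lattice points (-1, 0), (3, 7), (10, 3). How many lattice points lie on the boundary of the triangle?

3

The number of boundary lattice points is Σ gcd(|Δx|,|Δy|) = gcd(4,7) + gcd(7,4) + gcd(11,3) = 1+1+1 = 3.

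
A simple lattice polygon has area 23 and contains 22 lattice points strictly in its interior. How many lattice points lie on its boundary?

4

Pick's theorem gives A = I + B/2 − 1, so B = 2(A − I + 1) = 2(23 − 22 + 1) = 4.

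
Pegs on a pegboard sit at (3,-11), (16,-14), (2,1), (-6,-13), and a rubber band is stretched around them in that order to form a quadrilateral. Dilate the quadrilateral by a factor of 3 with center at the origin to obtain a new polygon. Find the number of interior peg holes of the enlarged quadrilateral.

1177

The shoelace formula gives twice the area as |(3·(-14) − 16·(-11)) + (16·1 − 2·(-14)) + (2·(-13) − (-6)·1) + ((-6)·(-11) − 3·(-13))| = 263, so the area is 131.5.
The number of boundary lattice points is Σ gcd(|Δx|,|Δy|) = gcd(13,3) + gcd(14,15) + gcd(8,14) + gcd(9,2) = 1+1+2+1 = 5.
Scaling by 3 multiplies the area by 3² = 9 (so the new area is 2367/2) and multiplies the boundary lattice-point count by 3, giving 15.
By Pick's theorem, the interior count of the dilated polygon is 2367/2 − 15/2 + 1 = 1177.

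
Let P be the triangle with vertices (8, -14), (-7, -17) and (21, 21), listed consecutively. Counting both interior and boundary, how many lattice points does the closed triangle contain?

247

The shoelace formula gives twice the area as |(8·(-17) − (-7)·(-14)) + ((-7)·21 − 21·(-17)) + (21·(-14) − 8·21)| = 486, so the area is 243.
Along each edge there are gcd(|Δx|,|Δy|)+1 lattice points, so counting each shared vertex once the boundary has gcd(15,3) + gcd(28,38) + gcd(13,35) = 3+2+1 = 6.
Pick's theorem gives I = A − B/2 + 1 = 243 − 6/2 + 1 = 241, so the closed region contains I + B = 241 + 6 = 247 lattice points.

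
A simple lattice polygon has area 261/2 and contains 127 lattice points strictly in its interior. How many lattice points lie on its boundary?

9

Pick's theorem gives A = I + B/2 − 1, so B = 2(A − I + 1) = 2(261/2 − 127 + 1) = 9.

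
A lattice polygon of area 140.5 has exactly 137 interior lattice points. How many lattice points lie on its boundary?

9

Pick's theorem gives A = I + B/2 − 1, so B = 2(A − I + 1) = 2(140.5 − 137 + 1) = 9.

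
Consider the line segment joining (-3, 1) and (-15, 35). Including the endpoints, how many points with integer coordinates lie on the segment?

3

The number of lattice points on a segment between lattice points is gcd(|Δx|,|Δy|) + 1 = gcd(12,34) + 1 = 2 + 1 = 3.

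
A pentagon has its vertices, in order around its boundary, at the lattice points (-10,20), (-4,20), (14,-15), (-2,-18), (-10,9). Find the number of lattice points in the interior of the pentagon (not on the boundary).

456

By the shoelace formula, twice the signed area is |[(-10)·20 − (-4)·20] + [(-4)·(-15) − 14·20] + [14·(-18) − (-2)·(-15)] + [(-2)·9 − (-10)·(-18)] + [(-10)·20 − (-10)·9]| = 930, so the area is 465.
Along each edge there are gcd(|Δx|,|Δy|)+1 lattice points, so counting each shared vertex once the boundary has gcd(6,0) + gcd(18,35) + gcd(16,3) + gcd(8,27) + gcd(0,11) = 6+1+1+1+11 = 20.
Pick's theorem gives I = A − B/2 + 1 = 465 − 20/2 + 1 = 456.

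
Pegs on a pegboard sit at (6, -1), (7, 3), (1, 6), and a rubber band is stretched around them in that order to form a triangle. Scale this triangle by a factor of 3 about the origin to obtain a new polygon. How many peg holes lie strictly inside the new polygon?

115

By the shoelace formula, twice the signed area is |[6·3 − 7·(-1)] + [7·6 − 1·3] + [1·(-1) − 6·6]| = 27, so the area is 27/2.
The number of boundary lattice points is Σ gcd(|Δx|,|Δy|) = gcd(1,4) + gcd(6,3) + gcd(5,7) = 1+3+1 = 5.
Scaling by 3 multiplies the area by 3² = 9 (so the new area is 243/2) and multiplies the boundary lattice-point count by 3, giving 15.
By Pick's theorem, the interior count of the dilated polygon is 243/2 − 15/2 + 1 = 115.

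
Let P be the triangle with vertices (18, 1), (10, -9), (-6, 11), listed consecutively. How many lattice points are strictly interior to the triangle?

The shoelace formula gives twice the area as |(18·(-9) − 10·1) + (10·11 − (-6)·(-9)) + ((-6)·1 − 18·11)| = 320, so the area is 160.
Summing gcd(|Δx|,|Δy|) over the edges gives the boundary count: gcd(8,10) + gcd(16,20) + gcd(24,10) = 2+4+2 = 8.
Pick's theorem gives I = A − B/2 + 1 = 160 − 8/2 + 1 = 157.

157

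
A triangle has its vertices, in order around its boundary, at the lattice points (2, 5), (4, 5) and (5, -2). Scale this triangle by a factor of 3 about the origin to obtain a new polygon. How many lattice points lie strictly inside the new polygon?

58

The shoelace formula gives twice the area as |(2·5 − 4·5) + (4·(-2) − 5·5) + (5·5 − 2·(-2))| = 14, so the area is 7.
The number of boundary lattice points is Σ gcd(|Δx|,|Δy|) = gcd(2,0) + gcd(1,7) + gcd(3,7) = 2+1+1 = 4.
Scaling by 3 multiplies the area by 3² = 9 (so the new area is 63) and multiplies the boundary lattice-point count by 3, giving 12.
By Pick's theorem, the interior count of the dilated polygon is 63 − 12/2 + 1 = 58.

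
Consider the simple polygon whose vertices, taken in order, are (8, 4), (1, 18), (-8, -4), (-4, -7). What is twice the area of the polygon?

360

The shoelace formula gives twice the area as |(8·18 − 1·4) + (1·(-4) − (-8)·18) + ((-8)·(-7) − (-4)·(-4)) + ((-4)·4 − 8·(-7))| = 360, so the area is 180.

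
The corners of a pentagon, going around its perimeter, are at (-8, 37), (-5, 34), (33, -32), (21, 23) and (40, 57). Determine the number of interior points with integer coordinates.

By the shoelace formula, twice the signed area is |((-8)·34 − (-5)·37) + ((-5)·(-32) − 33·34) + (33·23 − 21·(-32)) + (21·57 − 40·23) + (40·37 − (-8)·57)| = 2595, so the area is 1297.5.
Along each edge there are gcd(|Δx|,|Δy|)+1 lattice points, so counting each shared vertex once the boundary has gcd(3,3) + gcd(38,66) + gcd(12,55) + gcd(19,34) + gcd(48,20) = 3+2+1+1+4 = 11.
Pick's theorem gives I = A − B/2 + 1 = 1297.5 − 11/2 + 1 = 1293.

1293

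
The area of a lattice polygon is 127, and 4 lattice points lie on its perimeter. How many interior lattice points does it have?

126

From Pick's theorem, I = A − B/2 + 1 = 127 − 4/2 + 1 = 126.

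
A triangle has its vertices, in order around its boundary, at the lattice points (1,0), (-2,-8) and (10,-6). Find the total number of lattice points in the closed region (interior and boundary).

49

Using the shoelace formula, 2A = |[1·(-8) − (-2)·0] + [(-2)·(-6) − 10·(-8)] + [10·0 − 1·(-6)]| = 90, so the area is 45.
Along each edge there are gcd(|Δx|,|Δy|)+1 lattice points, so counting each shared vertex once the boundary has gcd(3,8) + gcd(12,2) + gcd(9,6) = 1+2+3 = 6.
Pick's theorem gives I = A − B/2 + 1 = 45 − 6/2 + 1 = 43, so the closed region contains I + B = 43 + 6 = 49 lattice points.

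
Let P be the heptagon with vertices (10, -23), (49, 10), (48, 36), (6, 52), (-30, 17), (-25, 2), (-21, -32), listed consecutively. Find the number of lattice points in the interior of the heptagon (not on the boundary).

4225

Using the shoelace formula, 2A = |[10·10 − 49·(-23)] + [49·36 − 48·10] + [48·52 − 6·36] + [6·17 − (-30)·52] + [(-30)·2 − (-25)·17] + [(-25)·(-32) − (-21)·2] + [(-21)·(-23) − 10·(-32)]| = 8463, so the area is 4231.5.
The number of boundary lattice points is Σ gcd(|Δx|,|Δy|) = gcd(39,33) + gcd(1,26) + gcd(42,16) + gcd(36,35) + gcd(5,15) + gcd(4,34) + gcd(31,9) = 3+1+2+1+5+2+1 = 15.
Pick's theorem gives I = A − B/2 + 1 = 4231.5 − 15/2 + 1 = 4225.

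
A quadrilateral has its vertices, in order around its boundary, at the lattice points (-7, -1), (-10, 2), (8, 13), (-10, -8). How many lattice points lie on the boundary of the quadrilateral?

8

Along each edge there are gcd(|Δx|,|Δy|)+1 lattice points, so counting each shared vertex once the boundary has gcd(3,3) + gcd(18,11) + gcd(18,21) + gcd(3,7) = 3+1+3+1 = 8.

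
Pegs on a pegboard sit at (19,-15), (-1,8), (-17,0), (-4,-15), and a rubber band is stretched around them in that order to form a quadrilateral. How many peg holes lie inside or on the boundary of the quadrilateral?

454

Using the shoelace formula, 2A = |(19·8 − (-1)·(-15)) + ((-1)·0 − (-17)·8) + ((-17)·(-15) − (-4)·0) + ((-4)·(-15) − 19·(-15))| = 873, so the area is 436.5.
Along each edge there are gcd(|Δx|,|Δy|)+1 lattice points, so counting each shared vertex once the boundary has gcd(20,23) + gcd(16,8) + gcd(13,15) + gcd(23,0) = 1+8+1+23 = 33.
Pick's theorem gives I = A − B/2 + 1 = 436.5 − 33/2 + 1 = 421, so the closed region contains I + B = 421 + 33 = 454 lattice points.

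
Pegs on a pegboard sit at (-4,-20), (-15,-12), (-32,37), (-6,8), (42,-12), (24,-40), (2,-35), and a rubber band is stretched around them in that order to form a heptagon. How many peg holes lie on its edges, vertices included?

Summing gcd(|Δx|,|Δy|) over the edges gives the boundary count: gcd(11,8) + gcd(17,49) + gcd(26,29) + gcd(48,20) + gcd(18,28) + gcd(22,5) + gcd(6,15) = 1+1+1+4+2+1+3 = 13.

13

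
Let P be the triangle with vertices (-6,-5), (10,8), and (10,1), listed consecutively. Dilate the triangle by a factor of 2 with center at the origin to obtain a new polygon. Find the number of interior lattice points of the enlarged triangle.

215

The shoelace formula gives twice the area as |[(-6)·8 − 10·(-5)] + [10·1 − 10·8] + [10·(-5) − (-6)·1]| = 112, so the area is 56.
Summing gcd(|Δx|,|Δy|) over the edges gives the boundary count: gcd(16,13) + gcd(0,7) + gcd(16,6) = 1+7+2 = 10.
Scaling by 2 multiplies the area by 2² = 4 (so the new area is 224) and multiplies the boundary lattice-point count by 2, giving 20.
By Pick's theorem, the interior count of the dilated polygon is 224 − 20/2 + 1 = 215.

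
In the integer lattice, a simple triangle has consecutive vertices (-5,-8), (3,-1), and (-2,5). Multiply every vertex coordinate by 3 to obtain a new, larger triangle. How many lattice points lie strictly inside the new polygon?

370

Using the shoelace formula, 2A = |[(-5)·(-1) − 3·(-8)] + [3·5 − (-2)·(-1)] + [(-2)·(-8) − (-5)·5]| = 83, so the area is 41.5.
The number of boundary lattice points is Σ gcd(|Δx|,|Δy|) = gcd(8,7) + gcd(5,6) + gcd(3,13) = 1+1+1 = 3.
Scaling by 3 multiplies the area by 3² = 9 (so the new area is 747/2) and multiplies the boundary lattice-point count by 3, giving 9.
By Pick's theorem, the interior count of the dilated polygon is 747/2 − 9/2 + 1 = 370.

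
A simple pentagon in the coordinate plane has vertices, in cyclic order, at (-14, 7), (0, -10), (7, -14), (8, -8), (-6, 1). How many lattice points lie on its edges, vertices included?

Summing gcd(|Δx|,|Δy|) over the edges gives the boundary count: gcd(14,17) + gcd(7,4) + gcd(1,6) + gcd(14,9) + gcd(8,6) = 1+1+1+1+2 = 6.

6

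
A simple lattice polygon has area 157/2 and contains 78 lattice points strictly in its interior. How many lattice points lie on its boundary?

Pick's theorem gives A = I + B/2 − 1, so B = 2(A − I + 1) = 2(157/2 − 78 + 1) = 3.

3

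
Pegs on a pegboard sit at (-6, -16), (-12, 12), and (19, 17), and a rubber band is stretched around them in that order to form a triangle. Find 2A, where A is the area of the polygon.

898

Using the shoelace formula, 2A = |[(-6)·12 − (-12)·(-16)] + [(-12)·17 − 19·12] + [19·(-16) − (-6)·17]| = 898, so the area is 449.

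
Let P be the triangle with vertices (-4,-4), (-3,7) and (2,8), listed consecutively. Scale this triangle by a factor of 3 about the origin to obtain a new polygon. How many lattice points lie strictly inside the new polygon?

232

Using the shoelace formula, 2A = |[(-4)·7 − (-3)·(-4)] + [(-3)·8 − 2·7] + [2·(-4) − (-4)·8]| = 54, so the area is 27.
The number of boundary lattice points is Σ gcd(|Δx|,|Δy|) = gcd(1,11) + gcd(5,1) + gcd(6,12) = 1+1+6 = 8.
Scaling by 3 multiplies the area by 3² = 9 (so the new area is 243) and multiplies the boundary lattice-point count by 3, giving 24.
By Pick's theorem, the interior count of the dilated polygon is 243 − 24/2 + 1 = 232.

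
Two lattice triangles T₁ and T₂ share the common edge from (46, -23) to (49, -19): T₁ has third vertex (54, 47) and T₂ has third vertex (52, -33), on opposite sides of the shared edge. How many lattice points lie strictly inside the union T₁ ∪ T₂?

114

The union is the simple quadrilateral with vertices (46, -23), (54, 47), (49, -19), (52, -33) in order.
Using the shoelace formula, 2A = |[46·47 − 54·(-23)] + [54·(-19) − 49·47] + [49·(-33) − 52·(-19)] + [52·(-23) − 46·(-33)]| = 232, so the area is 116.
The number of boundary lattice points is Σ gcd(|Δx|,|Δy|) = gcd(8,70) + gcd(5,66) + gcd(3,14) + gcd(6,10) = 2+1+1+2 = 6.
By Pick's theorem I = A − B/2 + 1 = 116 − 6/2 + 1 = 114.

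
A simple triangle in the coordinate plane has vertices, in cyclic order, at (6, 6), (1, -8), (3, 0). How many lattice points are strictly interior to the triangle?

Using the shoelace formula, 2A = |[6·(-8) − 1·6] + [1·0 − 3·(-8)] + [3·6 − 6·0]| = 12, so the area is 6.
Along each edge there are gcd(|Δx|,|Δy|)+1 lattice points, so counting each shared vertex once the boundary has gcd(5,14) + gcd(2,8) + gcd(3,6) = 1+2+3 = 6.
By Pick's theorem A = I + B/2 − 1, so I = 6 − 6/2 + 1 = 4.

4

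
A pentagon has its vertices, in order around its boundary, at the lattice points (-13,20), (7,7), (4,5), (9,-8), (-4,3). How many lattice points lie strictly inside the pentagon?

The shoelace formula gives twice the area as |((-13)·7 − 7·20) + (7·5 − 4·7) + (4·(-8) − 9·5) + (9·3 − (-4)·(-8)) + ((-4)·20 − (-13)·3)| = 347, so the area is 347/2.
Summing gcd(|Δx|,|Δy|) over the edges gives the boundary count: gcd(20,13) + gcd(3,2) + gcd(5,13) + gcd(13,11) + gcd(9,17) = 1+1+1+1+1 = 5.
Pick's theorem gives I = A − B/2 + 1 = 347/2 − 5/2 + 1 = 172.

172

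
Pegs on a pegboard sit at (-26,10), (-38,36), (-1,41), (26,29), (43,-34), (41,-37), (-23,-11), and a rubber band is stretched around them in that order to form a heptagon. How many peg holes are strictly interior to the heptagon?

Using the shoelace formula, 2A = |[(-26)·36 − (-38)·10] + [(-38)·41 − (-1)·36] + [(-1)·29 − 26·41] + [26·(-34) − 43·29] + [43·(-37) − 41·(-34)] + [41·(-11) − (-23)·(-37)] + [(-23)·10 − (-26)·(-11)]| = 7319, so the area is 3659.5.
The number of boundary lattice points is Σ gcd(|Δx|,|Δy|) = gcd(12,26) + gcd(37,5) + gcd(27,12) + gcd(17,63) + gcd(2,3) + gcd(64,26) + gcd(3,21) = 2+1+3+1+1+2+3 = 13.
By Pick's theorem A = I + B/2 − 1, so I = 3659.5 − 13/2 + 1 = 3654.

3654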